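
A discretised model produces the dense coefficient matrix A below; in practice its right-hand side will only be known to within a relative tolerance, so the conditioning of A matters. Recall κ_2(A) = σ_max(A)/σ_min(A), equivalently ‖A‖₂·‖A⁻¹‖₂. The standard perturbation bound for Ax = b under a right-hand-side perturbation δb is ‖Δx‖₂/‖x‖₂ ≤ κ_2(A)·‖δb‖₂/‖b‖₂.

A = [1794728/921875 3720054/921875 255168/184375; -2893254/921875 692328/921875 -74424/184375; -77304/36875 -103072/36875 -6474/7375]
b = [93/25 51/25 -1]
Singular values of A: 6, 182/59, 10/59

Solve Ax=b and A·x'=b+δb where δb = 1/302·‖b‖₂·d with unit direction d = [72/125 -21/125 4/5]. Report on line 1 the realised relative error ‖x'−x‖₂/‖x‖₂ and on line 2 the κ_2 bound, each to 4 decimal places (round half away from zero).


from the listed singular values, σ₁ = 6, σ_n = 10/59
κ_2(A) = 6 / (10/59) = 35.4000
perturbation bound = 35.4000·1/302 = 0.1172
solve Ax = b  →  x = [-1.4812 -0.3541 5.8040]
‖b‖ = 4.3589, ‖x‖ = 6.0005
with δb = [0.0083 -0.0024 0.0115], A·Δx = δb → ‖Δx‖ = 0.0852
dividing the unrounded norms, ‖Δx‖/‖x‖ = 0.0142
tightness: 0.0142 against a bound of 0.1172 (unrounded ratio ≈ 0.1211)

0.0142
0.1172


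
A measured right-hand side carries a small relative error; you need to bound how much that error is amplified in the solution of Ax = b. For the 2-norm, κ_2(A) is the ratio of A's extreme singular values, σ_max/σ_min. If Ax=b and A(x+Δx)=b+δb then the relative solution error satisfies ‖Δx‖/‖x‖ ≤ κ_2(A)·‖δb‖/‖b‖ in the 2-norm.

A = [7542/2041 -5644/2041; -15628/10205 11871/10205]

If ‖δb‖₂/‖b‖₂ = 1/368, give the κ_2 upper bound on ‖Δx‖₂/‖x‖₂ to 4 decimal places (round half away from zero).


form AᵀA = [9859636/616225 -7394652/616225; -7394652/616225 5546089/616225] with trace 616229/24649 and determinant 100/24649
char-poly roots: 25 and 4/24649
κ = σ_max/σ_min = 5/(2/157) = 392.5000
bound on ‖Δx‖/‖x‖: κ·ε = 392.5000·1/368 = 1.0666

1.0666


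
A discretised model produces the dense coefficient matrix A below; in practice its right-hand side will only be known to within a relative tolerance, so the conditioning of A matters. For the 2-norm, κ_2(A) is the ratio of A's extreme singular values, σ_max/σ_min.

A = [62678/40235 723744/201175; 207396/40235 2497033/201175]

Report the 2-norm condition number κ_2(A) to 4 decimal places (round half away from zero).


M = AᵀA = [1877665300/64754209 4505899860/64754209; 4505899860/64754209 10814366689/64754209]. tr(M)=75100781/383161, det(M)=240100/383161
char-poly roots: 196 and 1225/383161
κ = σ_max/σ_min = 14/(35/619) = 247.6000

247.6000


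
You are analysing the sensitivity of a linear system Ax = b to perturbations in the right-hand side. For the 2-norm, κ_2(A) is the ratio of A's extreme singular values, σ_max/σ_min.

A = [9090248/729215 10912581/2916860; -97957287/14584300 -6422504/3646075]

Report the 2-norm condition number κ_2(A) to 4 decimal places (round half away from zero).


M = AᵀA = [147573264903121/735992410000 2689517956608/45999525625; 2689517956608/45999525625 12585077938129/735992410000]. tr(M)=128126674273/588793928, det(M)=189333765625/18841405696
eigenvalues of AᵀA: λ = (tr ± √(tr²−4·det))/2 = 3481/16, 54390625/1177587856
so κ_2 = √((3481/16) / (54390625/1177587856)) = 68.6320

68.6320


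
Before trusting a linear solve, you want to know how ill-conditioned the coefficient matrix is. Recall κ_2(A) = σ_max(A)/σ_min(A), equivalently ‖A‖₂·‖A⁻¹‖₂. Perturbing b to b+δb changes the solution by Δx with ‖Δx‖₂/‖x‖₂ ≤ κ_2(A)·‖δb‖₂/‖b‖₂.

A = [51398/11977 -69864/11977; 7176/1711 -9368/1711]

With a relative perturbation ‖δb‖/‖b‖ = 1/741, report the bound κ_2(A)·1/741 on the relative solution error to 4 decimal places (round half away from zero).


AᵀA = [6141508/170569 -8186544/170569; -8186544/170569 10916992/170569]; tr = 17058500/170569, det = 160000/170569
solving λ² − 17058500/170569·λ + 160000/170569 = 0 gives λ = 100, 1600/170569
κ = σ_max/σ_min = 10/(40/413) = 103.2500
κ_2(A)·‖δb‖/‖b‖ = 0.1393

0.1393


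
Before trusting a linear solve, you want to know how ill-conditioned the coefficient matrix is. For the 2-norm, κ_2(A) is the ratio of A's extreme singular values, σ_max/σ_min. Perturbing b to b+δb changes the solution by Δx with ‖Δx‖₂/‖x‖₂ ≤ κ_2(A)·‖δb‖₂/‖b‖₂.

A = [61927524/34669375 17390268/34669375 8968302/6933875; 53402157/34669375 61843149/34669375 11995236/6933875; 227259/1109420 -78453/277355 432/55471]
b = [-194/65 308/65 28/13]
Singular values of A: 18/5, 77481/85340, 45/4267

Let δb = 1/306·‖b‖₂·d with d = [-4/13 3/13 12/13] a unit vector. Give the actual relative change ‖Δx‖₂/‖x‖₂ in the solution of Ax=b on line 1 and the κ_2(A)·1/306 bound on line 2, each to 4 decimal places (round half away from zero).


0.0049
1.1156

σ_max = 18/5, σ_min = 45/4267
κ = σ_max/σ_min = (18/5)/(45/4267) = 341.3600
perturbation bound = 341.3600·1/306 = 1.1156
solve Ax = b  →  x = [-184.3465 -132.7528 303.7644]
‖b‖ = 6.0000, ‖x‖ = 379.3149
re-solving with b+δb shifts x by Δx of norm 1.8593
dividing the unrounded norms, ‖Δx‖/‖x‖ = 0.0049
so the bound overstates the realised error by a factor of ≈ 227.5889 (computed from the unrounded values)


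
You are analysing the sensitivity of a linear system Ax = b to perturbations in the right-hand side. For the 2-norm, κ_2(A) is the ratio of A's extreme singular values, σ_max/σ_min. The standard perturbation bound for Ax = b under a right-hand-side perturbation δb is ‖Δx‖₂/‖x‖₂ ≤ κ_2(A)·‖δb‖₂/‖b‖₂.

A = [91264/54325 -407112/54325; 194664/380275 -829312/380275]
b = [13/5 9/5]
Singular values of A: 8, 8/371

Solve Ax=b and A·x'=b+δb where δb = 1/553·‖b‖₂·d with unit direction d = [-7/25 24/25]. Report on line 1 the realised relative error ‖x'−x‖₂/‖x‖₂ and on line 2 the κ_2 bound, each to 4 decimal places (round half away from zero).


largest singular value 8, smallest 8/371
condition number: 8 ÷ (8/371) = 371.0000
perturbation bound = 371.0000·1/553 = 0.6709
solve Ax = b  →  x = [45.3262 9.8140]
‖b‖ = 3.1623, ‖x‖ = 46.3765
δb = ε·‖b‖·d = [-0.0016 0.0055]; solving A·Δx = δb gives ‖Δx‖ = 0.2652
relative error = 0.0057
so the bound overstates the realised error by a factor of ≈ 117.3243 (computed from the unrounded values)

0.0057
0.6709


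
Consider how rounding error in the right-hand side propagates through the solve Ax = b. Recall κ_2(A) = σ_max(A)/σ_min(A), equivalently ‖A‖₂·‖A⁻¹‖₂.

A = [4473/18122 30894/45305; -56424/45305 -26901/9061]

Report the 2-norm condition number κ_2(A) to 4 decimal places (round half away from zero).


93.5000

M = AᵀA = [7873209/4884100 188811/48841; 188811/48841 11330181/1221025]. tr(M)=314757/28900, det(M)=9801/722500
char-poly roots: 1089/100 and 9/7225
κ = σ_max/σ_min = (33/10)/(3/85) = 93.5000


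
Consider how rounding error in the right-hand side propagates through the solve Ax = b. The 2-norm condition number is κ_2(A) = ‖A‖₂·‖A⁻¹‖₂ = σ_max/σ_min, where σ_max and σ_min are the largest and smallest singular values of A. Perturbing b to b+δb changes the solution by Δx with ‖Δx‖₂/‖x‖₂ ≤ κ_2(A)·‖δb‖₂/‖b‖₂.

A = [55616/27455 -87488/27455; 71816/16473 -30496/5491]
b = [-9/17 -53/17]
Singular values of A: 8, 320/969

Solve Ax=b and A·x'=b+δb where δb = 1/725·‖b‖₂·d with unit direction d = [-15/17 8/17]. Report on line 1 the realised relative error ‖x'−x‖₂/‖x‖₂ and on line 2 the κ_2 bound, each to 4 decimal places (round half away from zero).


from the listed singular values, σ₁ = 8, σ_n = 320/969
κ = σ_max/σ_min = 8/(320/969) = 24.2250
perturbation bound = 24.2250·1/725 = 0.0334
solve Ax = b  →  x = [-2.6475 -1.5169]
‖b‖ = 3.1623, ‖x‖ = 3.0513
Δx = A⁻¹·δb where δb = 1/725·3.1623·d; ‖Δx‖ = 0.0132
relative error = 0.0043
tightness: 0.0043 against a bound of 0.0334 (unrounded ratio ≈ 0.1295)

0.0043
0.0334


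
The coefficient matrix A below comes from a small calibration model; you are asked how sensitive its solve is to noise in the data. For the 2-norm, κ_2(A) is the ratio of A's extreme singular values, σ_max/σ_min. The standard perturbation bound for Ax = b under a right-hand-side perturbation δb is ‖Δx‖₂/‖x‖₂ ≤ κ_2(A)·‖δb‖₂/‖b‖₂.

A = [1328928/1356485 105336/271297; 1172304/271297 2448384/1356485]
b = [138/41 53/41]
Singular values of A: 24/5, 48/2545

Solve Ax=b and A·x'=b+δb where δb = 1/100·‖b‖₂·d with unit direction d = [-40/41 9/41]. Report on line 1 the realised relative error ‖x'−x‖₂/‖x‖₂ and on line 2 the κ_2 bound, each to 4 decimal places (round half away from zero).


0.0120
2.5450

σ_max = 24/5, σ_min = 48/2545
κ_2(A) = (24/5) / (48/2545) = 254.5000
perturbation bound = 254.5000·1/100 = 2.5450
solve Ax = b  →  x = [61.5625 -146.6667]
‖b‖ = 3.6056, ‖x‖ = 159.0630
δb = ε·‖b‖·d = [-0.0352 0.0079]; solving A·Δx = δb gives ‖Δx‖ = 1.9117
realised ‖Δx‖/‖x‖ = 0.0120
so the bound overstates the realised error by a factor of ≈ 211.7575 (computed from the unrounded values)


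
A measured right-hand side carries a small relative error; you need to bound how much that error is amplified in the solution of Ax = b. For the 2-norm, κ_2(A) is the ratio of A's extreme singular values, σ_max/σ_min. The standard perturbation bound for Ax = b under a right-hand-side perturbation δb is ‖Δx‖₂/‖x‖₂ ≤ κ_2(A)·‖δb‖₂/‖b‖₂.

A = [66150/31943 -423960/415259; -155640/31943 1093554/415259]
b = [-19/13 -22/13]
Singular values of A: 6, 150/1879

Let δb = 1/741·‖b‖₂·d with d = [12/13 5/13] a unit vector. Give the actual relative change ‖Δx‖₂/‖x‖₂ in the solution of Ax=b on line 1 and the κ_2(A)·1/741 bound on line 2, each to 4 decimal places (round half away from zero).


from the listed singular values, σ₁ = 6, σ_n = 150/1879
κ = σ_max/σ_min = 6/(150/1879) = 75.1600
bound on ‖Δx‖/‖x‖: κ·ε = 75.1600·1/741 = 0.1014
solve Ax = b  →  x = [-11.6427 -22.1843]
‖b‖ = 2.2361, ‖x‖ = 25.0539
re-solving with b+δb shifts x by Δx of norm 0.0378
dividing the unrounded norms, ‖Δx‖/‖x‖ = 0.0015
so the bound overstates the realised error by a factor of ≈ 67.2266 (computed from the unrounded values)

0.0015
0.1014


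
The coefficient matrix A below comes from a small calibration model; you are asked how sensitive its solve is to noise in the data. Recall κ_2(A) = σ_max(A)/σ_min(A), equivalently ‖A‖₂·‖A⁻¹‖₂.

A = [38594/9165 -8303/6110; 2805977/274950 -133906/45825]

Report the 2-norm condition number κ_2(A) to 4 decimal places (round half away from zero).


84.6000

AᵀA = [54521030041/447322500 -1324963024/37276875; -1324963024/37276875 516181801/49702500]; tr = 47333333/357858, det = 6996025/2862864
eigenvalues of AᵀA: λ = (tr ± √(tr²−4·det))/2 = 529/4, 13225/715716
so κ_2 = √((529/4) / (13225/715716)) = 84.6000


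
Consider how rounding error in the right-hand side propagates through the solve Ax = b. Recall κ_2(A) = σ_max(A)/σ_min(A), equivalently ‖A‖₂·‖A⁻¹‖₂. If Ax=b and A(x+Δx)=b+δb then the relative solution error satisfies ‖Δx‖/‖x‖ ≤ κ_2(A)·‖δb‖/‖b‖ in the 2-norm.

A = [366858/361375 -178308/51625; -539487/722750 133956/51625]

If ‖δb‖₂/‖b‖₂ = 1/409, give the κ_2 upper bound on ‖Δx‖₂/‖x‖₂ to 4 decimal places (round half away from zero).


AᵀA = [33175415673/20894702500 -4061899062/746239375; -4061899062/746239375 1989518112/106605625]; tr = 676993545/33431524, det = 26244/8357881
char-poly roots: 81/4 and 1296/8357881
κ_2(A) = √(λ_max/λ_min) = √((81/4) / (1296/8357881)) = 361.3750
bound on ‖Δx‖/‖x‖: κ·ε = 361.3750·1/409 = 0.8836

0.8836


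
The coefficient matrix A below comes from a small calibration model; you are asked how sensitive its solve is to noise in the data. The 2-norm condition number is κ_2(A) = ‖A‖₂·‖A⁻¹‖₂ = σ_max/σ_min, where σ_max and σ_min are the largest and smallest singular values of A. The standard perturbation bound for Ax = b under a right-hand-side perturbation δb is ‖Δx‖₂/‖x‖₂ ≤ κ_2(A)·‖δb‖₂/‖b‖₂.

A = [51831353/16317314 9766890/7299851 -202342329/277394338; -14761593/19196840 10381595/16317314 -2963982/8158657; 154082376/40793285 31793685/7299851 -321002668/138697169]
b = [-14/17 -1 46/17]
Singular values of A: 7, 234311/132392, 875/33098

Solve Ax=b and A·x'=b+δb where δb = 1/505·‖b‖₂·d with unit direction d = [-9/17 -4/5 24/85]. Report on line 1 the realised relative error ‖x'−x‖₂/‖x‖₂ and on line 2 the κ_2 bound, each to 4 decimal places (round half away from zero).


0.0030
0.5243

σ_max = 7, σ_min = 875/33098
κ_2(A) = 7 / (875/33098) = 264.7840
bound on ‖Δx‖/‖x‖: κ·ε = 264.7840·1/505 = 0.5243
solve Ax = b  →  x = [-0.2121 36.1276 66.4715]
‖b‖₂ = 3.0000 and ‖x‖₂ = 75.6552
re-solving with b+δb shifts x by Δx of norm 0.2247
dividing the unrounded norms, ‖Δx‖/‖x‖ = 0.0030
so the bound overstates the realised error by a factor of ≈ 176.5288 (computed from the unrounded values)


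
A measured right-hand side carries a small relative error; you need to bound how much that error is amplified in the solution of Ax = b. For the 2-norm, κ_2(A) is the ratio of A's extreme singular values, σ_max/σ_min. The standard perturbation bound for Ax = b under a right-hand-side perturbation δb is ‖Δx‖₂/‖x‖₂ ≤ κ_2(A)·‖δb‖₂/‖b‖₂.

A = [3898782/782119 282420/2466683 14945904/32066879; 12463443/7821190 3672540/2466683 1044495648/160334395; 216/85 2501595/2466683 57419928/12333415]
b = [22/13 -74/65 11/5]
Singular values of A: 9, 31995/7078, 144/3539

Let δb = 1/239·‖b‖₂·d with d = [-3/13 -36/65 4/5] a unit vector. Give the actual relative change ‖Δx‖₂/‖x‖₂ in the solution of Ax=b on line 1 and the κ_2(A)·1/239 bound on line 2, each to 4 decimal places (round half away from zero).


0.0063
0.9255

σ_max = 9, σ_min = 144/3539
condition number: 9 ÷ (144/3539) = 221.1875
κ_2(A)·‖δb‖/‖b‖ = 0.9255
solve Ax = b  →  x = [0.4427 -47.9781 10.6822]
2-norm of b is 3.0000; of x, 49.1549
δb = ε·‖b‖·d = [-0.0029 -0.0070 0.0100]; solving A·Δx = δb gives ‖Δx‖ = 0.3085
relative error = 0.0063
so the bound overstates the realised error by a factor of ≈ 147.4647 (computed from the unrounded values)


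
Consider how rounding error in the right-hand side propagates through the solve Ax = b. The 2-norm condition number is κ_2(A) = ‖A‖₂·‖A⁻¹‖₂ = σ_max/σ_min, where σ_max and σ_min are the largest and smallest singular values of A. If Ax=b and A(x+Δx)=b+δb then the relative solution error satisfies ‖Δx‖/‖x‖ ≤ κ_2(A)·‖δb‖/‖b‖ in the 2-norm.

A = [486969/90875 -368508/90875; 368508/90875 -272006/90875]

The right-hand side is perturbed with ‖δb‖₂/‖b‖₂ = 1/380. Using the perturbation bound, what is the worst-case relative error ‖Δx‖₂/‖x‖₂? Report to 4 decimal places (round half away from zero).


M = AᵀA = [14917478121/330330625 -11187534372/330330625; -11187534372/330330625 8391416404/330330625]. tr(M)=932355781/13213225, det(M)=86436/528529
λ_max, λ_min = (932355781/13213225 ± √869173092532509961/174589314900625)/2 = 1764/25, 1225/528529
κ = σ_max/σ_min = (42/5)/(35/727) = 174.4800
κ_2(A)·‖δb‖/‖b‖ = 0.4592

0.4592


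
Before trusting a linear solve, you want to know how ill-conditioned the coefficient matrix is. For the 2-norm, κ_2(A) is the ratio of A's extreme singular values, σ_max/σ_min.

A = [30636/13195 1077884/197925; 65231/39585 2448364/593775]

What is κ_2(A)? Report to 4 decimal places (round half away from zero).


91.3500

M = AᵀA = [39083581/4821453 1405869908/72321795; 1405869908/72321795 50618435488/1084826925]. tr(M)=4570172401/83448225, det(M)=29986576/83448225
λ_max, λ_min = (4570172401/83448225 ± √20876466468697994401/6963606255650625)/2 = 1369/25, 21904/3337929
so κ_2 = √((1369/25) / (21904/3337929)) = 91.3500


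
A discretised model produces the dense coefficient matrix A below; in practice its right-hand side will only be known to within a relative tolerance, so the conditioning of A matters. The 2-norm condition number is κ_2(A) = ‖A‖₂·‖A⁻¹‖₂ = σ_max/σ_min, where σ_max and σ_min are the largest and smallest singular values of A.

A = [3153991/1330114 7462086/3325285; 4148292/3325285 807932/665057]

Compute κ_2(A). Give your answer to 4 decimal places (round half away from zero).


168.6250

form AᵀA = [1098701684329/153045264100 52315619013/7652263205; 52315619013/7652263205 249140416564/38261316025] with trace 498279037/36396020 and determinant 7496644/1137375625
λ_max, λ_min = (498279037/36396020 ± √6206176854225322209/33116756796010000)/2 = 1369/100, 21904/45495025
κ = σ_max/σ_min = (37/10)/(148/6745) = 168.6250


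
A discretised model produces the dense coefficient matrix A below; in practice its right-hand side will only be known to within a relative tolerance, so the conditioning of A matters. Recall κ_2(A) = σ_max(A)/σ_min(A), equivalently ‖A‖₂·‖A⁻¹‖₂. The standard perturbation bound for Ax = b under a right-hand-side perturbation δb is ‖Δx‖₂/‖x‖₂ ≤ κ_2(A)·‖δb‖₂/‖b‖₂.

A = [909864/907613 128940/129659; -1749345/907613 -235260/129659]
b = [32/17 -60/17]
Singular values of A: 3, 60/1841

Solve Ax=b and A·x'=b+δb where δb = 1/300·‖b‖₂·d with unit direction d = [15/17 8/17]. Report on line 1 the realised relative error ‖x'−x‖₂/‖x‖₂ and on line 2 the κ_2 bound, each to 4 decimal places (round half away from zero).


0.3068
0.3068

σ_max = 3, σ_min = 60/1841
condition number: 3 ÷ (60/1841) = 92.0500
κ_2(A)·‖δb‖/‖b‖ = 0.3068
solve Ax = b  →  x = [0.9655 0.9195]
‖b‖ = 4.0000, ‖x‖ = 1.3333
Δx = A⁻¹·δb where δb = 1/300·4.0000·d; ‖Δx‖ = 0.4091
dividing the unrounded norms, ‖Δx‖/‖x‖ = 0.3068
tightness: 0.3068 against a bound of 0.3068; the bound is attained (ratio 1)


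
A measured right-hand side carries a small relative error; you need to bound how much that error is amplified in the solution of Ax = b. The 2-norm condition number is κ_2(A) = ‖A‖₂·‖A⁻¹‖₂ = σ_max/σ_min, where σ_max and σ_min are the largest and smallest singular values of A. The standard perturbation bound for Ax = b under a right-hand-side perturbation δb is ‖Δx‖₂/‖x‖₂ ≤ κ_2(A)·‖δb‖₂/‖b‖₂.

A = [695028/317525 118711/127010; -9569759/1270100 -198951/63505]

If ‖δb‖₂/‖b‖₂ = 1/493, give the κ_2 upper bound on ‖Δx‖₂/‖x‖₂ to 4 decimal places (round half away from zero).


M = AᵀA = [158894896081/2581046416 16551424485/645261604; 16551424485/645261604 6896732125/645261604]. tr(M)=1103442749/15272464, det(M)=2088025/61089856
char-poly roots: 289/4 and 7225/15272464
κ_2(A) = √(λ_max/λ_min) = √((289/4) / (7225/15272464)) = 390.8000
bound on ‖Δx‖/‖x‖: κ·ε = 390.8000·1/493 = 0.7927

0.7927


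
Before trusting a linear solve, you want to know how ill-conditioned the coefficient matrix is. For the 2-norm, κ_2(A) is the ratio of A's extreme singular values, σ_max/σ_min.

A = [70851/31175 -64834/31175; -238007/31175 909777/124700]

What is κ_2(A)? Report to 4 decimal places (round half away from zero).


M = AᵀA = [98667514/1555009 -375852015/6220036; -375852015/6220036 1431918961/24880144]. tr(M)=3579785/29584, det(M)=14641/29584
solving λ² − 3579785/29584·λ + 14641/29584 = 0 gives λ = 121, 121/29584
κ = σ_max/σ_min = 11/(11/172) = 172.0000

172.0000


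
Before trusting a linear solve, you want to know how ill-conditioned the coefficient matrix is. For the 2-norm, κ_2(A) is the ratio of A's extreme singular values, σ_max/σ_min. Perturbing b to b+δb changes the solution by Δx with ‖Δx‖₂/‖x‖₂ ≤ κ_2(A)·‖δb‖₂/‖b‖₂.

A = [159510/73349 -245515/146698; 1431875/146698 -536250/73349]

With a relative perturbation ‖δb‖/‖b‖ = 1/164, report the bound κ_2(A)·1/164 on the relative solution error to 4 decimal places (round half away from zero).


2.1817

M = AᵀA = [1280214025/12802084 -240037200/3200521; -240037200/3200521 720127225/12802084]. tr(M)=1000170625/6401042, det(M)=9765625/51208336
char-poly roots: 625/4 and 15625/12802084
so κ_2 = √((625/4) / (15625/12802084)) = 357.8000
bound on ‖Δx‖/‖x‖: κ·ε = 357.8000·1/164 = 2.1817


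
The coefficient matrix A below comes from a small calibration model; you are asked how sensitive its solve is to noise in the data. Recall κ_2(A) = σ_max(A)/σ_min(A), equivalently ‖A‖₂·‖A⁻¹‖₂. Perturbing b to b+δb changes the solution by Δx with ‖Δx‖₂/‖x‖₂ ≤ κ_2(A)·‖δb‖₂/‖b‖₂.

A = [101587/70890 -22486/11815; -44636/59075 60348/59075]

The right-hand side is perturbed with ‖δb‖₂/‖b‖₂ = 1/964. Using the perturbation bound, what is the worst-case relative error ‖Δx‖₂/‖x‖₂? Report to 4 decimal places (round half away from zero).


form AᵀA = [1140911329/434722500 -126763481/36226875; -126763481/36226875 56340436/12075625] with trace 126766681/17388900 and determinant 324/483025
solving λ² − 126766681/17388900·λ + 324/483025 = 0 gives λ = 729/100, 16/173889
σ_max=√(729/100)=(27/10), σ_min=√(16/173889)=(4/417) → κ = 281.4750
bound on ‖Δx‖/‖x‖: κ·ε = 281.4750·1/964 = 0.2920

0.2920


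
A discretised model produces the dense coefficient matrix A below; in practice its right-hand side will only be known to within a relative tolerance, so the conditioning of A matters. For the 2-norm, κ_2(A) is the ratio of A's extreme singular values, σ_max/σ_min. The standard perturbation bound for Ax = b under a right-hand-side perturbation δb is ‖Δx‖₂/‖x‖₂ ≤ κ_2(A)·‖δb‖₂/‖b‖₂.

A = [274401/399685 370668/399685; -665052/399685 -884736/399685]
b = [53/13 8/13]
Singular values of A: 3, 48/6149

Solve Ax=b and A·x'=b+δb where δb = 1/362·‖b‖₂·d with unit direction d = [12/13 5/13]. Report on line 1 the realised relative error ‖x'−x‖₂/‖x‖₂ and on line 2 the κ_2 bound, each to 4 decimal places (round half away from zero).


0.0028
1.0616

from the listed singular values, σ₁ = 3, σ_n = 48/6149
κ = σ_max/σ_min = 3/(48/6149) = 384.3125
perturbation bound = 384.3125·1/362 = 1.0616
solve Ax = b  →  x = [-409.7333 307.7167]
‖b‖ = 4.1231, ‖x‖ = 512.4168
Δx = A⁻¹·δb where δb = 1/362·4.1231·d; ‖Δx‖ = 1.4591
realised ‖Δx‖/‖x‖ = 0.0028
tightness: 0.0028 against a bound of 1.0616 (unrounded ratio ≈ 0.0027)


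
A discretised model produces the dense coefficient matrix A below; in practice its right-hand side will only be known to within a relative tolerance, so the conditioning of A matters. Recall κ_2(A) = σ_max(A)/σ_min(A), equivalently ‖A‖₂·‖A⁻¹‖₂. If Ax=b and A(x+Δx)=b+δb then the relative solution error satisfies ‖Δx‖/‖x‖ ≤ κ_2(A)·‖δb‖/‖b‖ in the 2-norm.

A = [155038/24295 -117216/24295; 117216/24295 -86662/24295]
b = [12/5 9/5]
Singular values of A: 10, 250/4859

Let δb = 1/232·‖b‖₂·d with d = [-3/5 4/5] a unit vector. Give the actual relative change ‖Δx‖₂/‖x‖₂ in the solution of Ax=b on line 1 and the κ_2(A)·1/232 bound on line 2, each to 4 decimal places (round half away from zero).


largest singular value 10, smallest 250/4859
κ = σ_max/σ_min = 10/(250/4859) = 194.3600
perturbation bound = 194.3600·1/232 = 0.8378
solve Ax = b  →  x = [0.2400 -0.1800]
‖b‖₂ = 3.0000 and ‖x‖₂ = 0.3000
re-solving with b+δb shifts x by Δx of norm 0.2513
dividing the unrounded norms, ‖Δx‖/‖x‖ = 0.8378
realised/bound = 1 exactly: the bound is attained for this b and d

0.8378
0.8378


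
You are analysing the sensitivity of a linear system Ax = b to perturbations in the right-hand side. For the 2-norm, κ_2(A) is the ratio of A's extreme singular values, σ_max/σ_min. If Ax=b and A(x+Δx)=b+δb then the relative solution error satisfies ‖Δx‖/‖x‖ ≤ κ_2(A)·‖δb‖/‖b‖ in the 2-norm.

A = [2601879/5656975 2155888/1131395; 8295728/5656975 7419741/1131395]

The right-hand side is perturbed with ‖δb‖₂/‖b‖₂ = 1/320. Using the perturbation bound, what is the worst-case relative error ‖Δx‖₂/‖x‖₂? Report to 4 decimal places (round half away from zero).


M = AᵀA = [2949809849/1248833801 13104685440/1248833801; 13104685440/1248833801 58244302025/1248833801]. tr(M)=1492539314/30459361, det(M)=1500625/30459361
char-poly roots: 49 and 30625/30459361
κ_2(A) = √(λ_max/λ_min) = √(49 / (30625/30459361)) = 220.7600
κ_2(A)·‖δb‖/‖b‖ = 0.6899

0.6899


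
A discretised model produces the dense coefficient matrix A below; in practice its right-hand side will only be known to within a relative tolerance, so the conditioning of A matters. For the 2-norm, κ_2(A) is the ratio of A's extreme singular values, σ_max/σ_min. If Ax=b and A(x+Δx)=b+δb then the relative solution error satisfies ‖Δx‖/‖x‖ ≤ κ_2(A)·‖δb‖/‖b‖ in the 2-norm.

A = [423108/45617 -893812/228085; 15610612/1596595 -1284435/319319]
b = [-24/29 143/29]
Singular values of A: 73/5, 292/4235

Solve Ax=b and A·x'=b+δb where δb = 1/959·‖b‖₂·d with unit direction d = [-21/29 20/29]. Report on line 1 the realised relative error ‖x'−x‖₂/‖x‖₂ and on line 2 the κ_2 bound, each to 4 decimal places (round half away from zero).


0.0013
0.2208

σ_max = 73/5, σ_min = 292/4235
κ = σ_max/σ_min = (73/5)/(292/4235) = 211.7500
worst-case relative error ≤ 211.7500 × 1/959 = 0.2208
solve Ax = b  →  x = [22.5026 53.4721]
2-norm of b is 5.0000; of x, 58.0141
with δb = [-0.0038 0.0036], A·Δx = δb → ‖Δx‖ = 0.0756
dividing the unrounded norms, ‖Δx‖/‖x‖ = 0.0013
realised/bound (from unrounded values) ≈ 0.0059


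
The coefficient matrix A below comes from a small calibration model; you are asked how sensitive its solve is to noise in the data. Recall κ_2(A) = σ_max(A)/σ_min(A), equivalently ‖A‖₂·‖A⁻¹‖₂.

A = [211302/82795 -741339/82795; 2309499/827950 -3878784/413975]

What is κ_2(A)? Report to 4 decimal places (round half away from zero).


171.3000

AᵀA = [11651176161/815102500 -9982383138/203775625; -9982383138/203775625 34226579241/203775625]; tr = 237691989/1304164, det = 1476225/1304164
char-poly roots: 729/4 and 2025/326041
κ = σ_max/σ_min = (27/2)/(45/571) = 171.3000


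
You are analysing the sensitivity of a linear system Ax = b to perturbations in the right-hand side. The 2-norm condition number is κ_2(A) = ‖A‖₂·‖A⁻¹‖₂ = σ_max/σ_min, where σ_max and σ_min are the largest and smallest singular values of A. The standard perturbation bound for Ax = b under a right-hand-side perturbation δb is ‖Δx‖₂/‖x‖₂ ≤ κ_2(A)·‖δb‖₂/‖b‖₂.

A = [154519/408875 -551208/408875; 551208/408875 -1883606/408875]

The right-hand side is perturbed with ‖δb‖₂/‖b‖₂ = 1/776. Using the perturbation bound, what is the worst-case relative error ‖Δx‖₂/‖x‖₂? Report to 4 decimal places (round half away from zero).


0.4215

M = AᵀA = [524330209/267486025 -1797489288/267486025; -1797489288/267486025 6162882916/267486025]. tr(M)=267488525/10699441, det(M)=62500/10699441
char-poly roots: 25 and 2500/10699441
σ_max=√25=5, σ_min=√(2500/10699441)=(50/3271) → κ = 327.1000
κ_2(A)·‖δb‖/‖b‖ = 0.4215


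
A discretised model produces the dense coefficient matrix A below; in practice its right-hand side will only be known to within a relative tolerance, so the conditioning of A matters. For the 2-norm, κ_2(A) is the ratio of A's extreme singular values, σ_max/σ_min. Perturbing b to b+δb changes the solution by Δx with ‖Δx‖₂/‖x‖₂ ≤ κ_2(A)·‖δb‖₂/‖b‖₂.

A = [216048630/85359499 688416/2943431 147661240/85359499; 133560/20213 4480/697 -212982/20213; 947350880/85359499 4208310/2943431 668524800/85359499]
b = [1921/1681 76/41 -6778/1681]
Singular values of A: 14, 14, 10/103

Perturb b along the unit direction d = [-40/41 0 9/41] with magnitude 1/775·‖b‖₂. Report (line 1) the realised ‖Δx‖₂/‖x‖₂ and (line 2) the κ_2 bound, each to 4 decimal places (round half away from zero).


σ_max = 14, σ_min = 10/103
κ = σ_max/σ_min = 14/(10/103) = 144.2000
perturbation bound = 144.2000·1/775 = 0.1861
solve Ax = b  →  x = [6.8685 -18.1429 -6.9360]
‖b‖ = 4.5826, ‖x‖ = 20.6021
δb = ε·‖b‖·d = [-0.0058 0.0000 0.0013]; solving A·Δx = δb gives ‖Δx‖ = 0.0609
dividing the unrounded norms, ‖Δx‖/‖x‖ = 0.0030
so the bound overstates the realised error by a factor of ≈ 62.9405 (computed from the unrounded values)

0.0030
0.1861


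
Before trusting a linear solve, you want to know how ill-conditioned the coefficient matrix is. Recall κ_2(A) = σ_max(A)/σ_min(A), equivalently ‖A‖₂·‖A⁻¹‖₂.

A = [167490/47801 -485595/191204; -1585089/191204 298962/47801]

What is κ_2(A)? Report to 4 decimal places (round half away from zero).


147.0800

form AᵀA = [17522802009/216325264 -821322018/13520329; -821322018/13520329 9857129841/216325264] with trace 13689965925/108162632 and determinant 2562890625/3461204224
char-poly roots: 2025/16 and 1265625/216325264
σ_max=√(2025/16)=(45/4), σ_min=√(1265625/216325264)=(1125/14708) → κ = 147.0800


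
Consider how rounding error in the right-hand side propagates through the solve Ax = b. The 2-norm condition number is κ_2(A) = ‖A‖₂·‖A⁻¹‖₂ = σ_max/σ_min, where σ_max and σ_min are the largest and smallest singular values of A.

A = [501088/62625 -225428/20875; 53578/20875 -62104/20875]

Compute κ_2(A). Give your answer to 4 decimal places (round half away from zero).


M = AᵀA = [443079364/6275025 -196706384/2091675; -196706384/2091675 87479504/697225]. tr(M)=49215796/251001, det(M)=3841600/251001
char-poly roots: 196 and 19600/251001
κ_2(A) = √(λ_max/λ_min) = √(196 / (19600/251001)) = 50.1000

50.1000


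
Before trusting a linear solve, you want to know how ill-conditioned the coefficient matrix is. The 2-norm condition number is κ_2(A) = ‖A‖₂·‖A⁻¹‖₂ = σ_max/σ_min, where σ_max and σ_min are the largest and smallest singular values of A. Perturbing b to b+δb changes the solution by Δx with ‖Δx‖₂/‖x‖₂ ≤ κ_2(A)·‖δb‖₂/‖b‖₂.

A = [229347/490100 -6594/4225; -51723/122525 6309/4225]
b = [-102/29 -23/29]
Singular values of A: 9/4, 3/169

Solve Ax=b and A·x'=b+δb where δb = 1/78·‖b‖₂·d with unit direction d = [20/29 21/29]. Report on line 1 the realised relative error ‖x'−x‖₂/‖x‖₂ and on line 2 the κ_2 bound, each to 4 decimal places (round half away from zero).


0.0154
1.6250

from the listed singular values, σ₁ = 9/4, σ_n = 3/169
κ_2(A) = (9/4) / (3/169) = 126.7500
κ_2(A)·‖δb‖/‖b‖ = 1.6250
solve Ax = b  →  x = [-162.4889 -46.4667]
‖b‖₂ = 3.6056 and ‖x‖₂ = 169.0023
with δb = [0.0319 0.0335], A·Δx = δb → ‖Δx‖ = 2.6040
realised ‖Δx‖/‖x‖ = 0.0154
tightness: 0.0154 against a bound of 1.6250 (unrounded ratio ≈ 0.0095)


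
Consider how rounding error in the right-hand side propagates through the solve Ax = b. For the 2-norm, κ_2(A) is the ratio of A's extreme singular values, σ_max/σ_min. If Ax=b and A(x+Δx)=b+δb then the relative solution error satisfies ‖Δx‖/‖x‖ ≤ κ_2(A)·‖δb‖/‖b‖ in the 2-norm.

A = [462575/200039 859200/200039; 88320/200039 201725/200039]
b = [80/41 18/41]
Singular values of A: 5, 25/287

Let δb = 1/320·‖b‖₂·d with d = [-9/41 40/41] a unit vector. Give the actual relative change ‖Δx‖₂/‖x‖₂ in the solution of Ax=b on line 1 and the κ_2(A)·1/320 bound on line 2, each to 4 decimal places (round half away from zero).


0.1794
0.1794

largest singular value 5, smallest 25/287
κ = σ_max/σ_min = 5/(25/287) = 57.4000
worst-case relative error ≤ 57.4000 × 1/320 = 0.1794
solve Ax = b  →  x = [0.1882 0.3529]
‖b‖₂ = 2.0000 and ‖x‖₂ = 0.4000
δb = ε·‖b‖·d = [-0.0014 0.0061]; solving A·Δx = δb gives ‖Δx‖ = 0.0718
dividing the unrounded norms, ‖Δx‖/‖x‖ = 0.1794
so the bound is sharp here: realised error equals the bound


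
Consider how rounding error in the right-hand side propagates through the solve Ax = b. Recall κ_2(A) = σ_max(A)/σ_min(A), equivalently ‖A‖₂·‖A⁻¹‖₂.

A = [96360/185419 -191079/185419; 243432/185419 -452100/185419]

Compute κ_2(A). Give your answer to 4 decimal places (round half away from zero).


M = AᵀA = [405588096/203433169 -760165560/203433169; -760165560/203433169 1425476889/203433169]. tr(M)=6335865/703921, det(M)=5184/703921
eigenvalues of AᵀA: λ = (tr ± √(tr²−4·det))/2 = 9, 576/703921
so κ_2 = √(9 / (576/703921)) = 104.8750

104.8750


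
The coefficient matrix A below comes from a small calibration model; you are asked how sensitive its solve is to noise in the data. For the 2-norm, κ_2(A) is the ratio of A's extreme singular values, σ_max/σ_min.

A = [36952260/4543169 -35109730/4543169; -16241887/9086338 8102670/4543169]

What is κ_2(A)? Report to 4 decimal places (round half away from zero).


191.0500

M = AᵀA = [3406113604849/49114537924 -810937059345/12278634481; -810937059345/12278634481 772365497800/12278634481]. tr(M)=7723633289/58400164, det(M)=6996025/14600041
char-poly roots: 529/4 and 52900/14600041
σ_max=√(529/4)=(23/2), σ_min=√(52900/14600041)=(230/3821) → κ = 191.0500


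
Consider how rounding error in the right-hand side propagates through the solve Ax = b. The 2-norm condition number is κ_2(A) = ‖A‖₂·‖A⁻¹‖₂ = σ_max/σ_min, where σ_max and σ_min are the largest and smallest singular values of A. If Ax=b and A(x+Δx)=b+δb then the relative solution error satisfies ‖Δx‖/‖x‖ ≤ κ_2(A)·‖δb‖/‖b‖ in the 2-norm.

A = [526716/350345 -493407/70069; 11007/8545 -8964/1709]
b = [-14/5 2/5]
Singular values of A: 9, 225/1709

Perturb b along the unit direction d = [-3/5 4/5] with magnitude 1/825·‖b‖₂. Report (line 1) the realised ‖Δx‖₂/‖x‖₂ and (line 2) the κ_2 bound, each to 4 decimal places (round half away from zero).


0.0017
0.0829

from the listed singular values, σ₁ = 9, σ_n = 225/1709
κ = σ_max/σ_min = 9/(225/1709) = 68.3600
bound on ‖Δx‖/‖x‖: κ·ε = 68.3600·1/825 = 0.0829
solve Ax = b  →  x = [14.7718 3.5514]
‖b‖₂ = 2.8284 and ‖x‖₂ = 15.1927
Δx = A⁻¹·δb where δb = 1/825·2.8284·d; ‖Δx‖ = 0.0260
realised ‖Δx‖/‖x‖ = 0.0017
tightness: 0.0017 against a bound of 0.0829 (unrounded ratio ≈ 0.0207)


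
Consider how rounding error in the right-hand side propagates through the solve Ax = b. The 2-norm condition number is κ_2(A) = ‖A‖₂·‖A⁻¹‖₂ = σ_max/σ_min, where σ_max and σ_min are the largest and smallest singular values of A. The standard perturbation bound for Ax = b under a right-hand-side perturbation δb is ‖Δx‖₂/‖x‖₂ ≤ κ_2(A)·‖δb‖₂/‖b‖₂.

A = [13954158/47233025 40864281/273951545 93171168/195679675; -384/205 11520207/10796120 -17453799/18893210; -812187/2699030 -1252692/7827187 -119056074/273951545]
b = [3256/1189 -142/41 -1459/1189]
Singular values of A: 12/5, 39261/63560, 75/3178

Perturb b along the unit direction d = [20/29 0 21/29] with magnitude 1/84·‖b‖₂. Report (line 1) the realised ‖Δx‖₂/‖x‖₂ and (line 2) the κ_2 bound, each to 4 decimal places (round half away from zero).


from the listed singular values, σ₁ = 12/5, σ_n = 75/3178
condition number: (12/5) ÷ (75/3178) = 101.6960
perturbation bound = 101.6960·1/84 = 1.2107
solve Ax = b  →  x = [-24.0907 -21.7234 27.5044]
‖b‖₂ = 4.5826 and ‖x‖₂ = 42.5295
Δx = A⁻¹·δb where δb = 1/84·4.5826·d; ‖Δx‖ = 2.3117
dividing the unrounded norms, ‖Δx‖/‖x‖ = 0.0544
so the bound overstates the realised error by a factor of ≈ 22.2737 (computed from the unrounded values)

0.0544
1.2107


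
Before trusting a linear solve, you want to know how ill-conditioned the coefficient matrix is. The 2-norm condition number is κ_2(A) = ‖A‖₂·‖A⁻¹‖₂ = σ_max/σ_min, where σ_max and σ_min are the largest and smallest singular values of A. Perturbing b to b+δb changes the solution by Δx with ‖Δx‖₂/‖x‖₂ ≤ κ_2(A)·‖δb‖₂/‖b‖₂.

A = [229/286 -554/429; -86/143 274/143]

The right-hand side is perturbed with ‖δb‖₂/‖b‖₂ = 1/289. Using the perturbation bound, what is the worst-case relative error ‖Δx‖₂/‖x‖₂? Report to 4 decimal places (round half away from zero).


M = AᵀA = [82025/81796 -134125/61347; -134125/61347 982600/184041]. tr(M)=27625/4356, det(M)=625/1089
char-poly roots: 25/4 and 100/1089
κ = σ_max/σ_min = (5/2)/(10/33) = 8.2500
κ_2(A)·‖δb‖/‖b‖ = 0.0285

0.0285


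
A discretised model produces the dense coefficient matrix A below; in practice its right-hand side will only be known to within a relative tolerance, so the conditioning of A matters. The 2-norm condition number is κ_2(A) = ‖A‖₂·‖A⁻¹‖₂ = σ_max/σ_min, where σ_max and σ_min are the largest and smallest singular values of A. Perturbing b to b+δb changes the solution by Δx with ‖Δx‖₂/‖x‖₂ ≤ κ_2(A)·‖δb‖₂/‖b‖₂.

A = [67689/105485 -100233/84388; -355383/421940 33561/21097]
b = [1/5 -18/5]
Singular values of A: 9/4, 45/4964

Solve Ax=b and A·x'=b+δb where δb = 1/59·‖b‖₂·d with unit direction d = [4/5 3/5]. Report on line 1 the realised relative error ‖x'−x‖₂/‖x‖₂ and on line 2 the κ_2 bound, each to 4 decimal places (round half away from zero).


0.0306
4.2068

σ_max = 9/4, σ_min = 45/4964
κ = σ_max/σ_min = (9/4)/(45/4964) = 248.2000
bound on ‖Δx‖/‖x‖: κ·ε = 248.2000·1/59 = 4.2068
solve Ax = b  →  x = [-194.0392 -104.9987]
‖b‖₂ = 3.6056 and ‖x‖₂ = 220.6263
δb = ε·‖b‖·d = [0.0489 0.0367]; solving A·Δx = δb gives ‖Δx‖ = 6.7412
realised ‖Δx‖/‖x‖ = 0.0306
realised/bound (from unrounded values) ≈ 0.0073


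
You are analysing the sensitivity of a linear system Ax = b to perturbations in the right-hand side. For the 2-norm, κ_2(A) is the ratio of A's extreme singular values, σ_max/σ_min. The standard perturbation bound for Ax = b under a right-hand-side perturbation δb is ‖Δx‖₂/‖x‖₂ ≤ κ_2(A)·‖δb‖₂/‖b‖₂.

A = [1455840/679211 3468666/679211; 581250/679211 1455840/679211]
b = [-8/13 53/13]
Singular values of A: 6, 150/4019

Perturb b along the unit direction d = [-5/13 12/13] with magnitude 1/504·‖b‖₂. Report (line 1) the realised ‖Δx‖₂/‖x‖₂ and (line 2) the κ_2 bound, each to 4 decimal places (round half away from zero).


largest singular value 6, smallest 150/4019
κ_2(A) = 6 / (150/4019) = 160.7600
worst-case relative error ≤ 160.7600 × 1/504 = 0.3190
solve Ax = b  →  x = [-98.8651 41.3744]
2-norm of b is 4.1231; of x, 107.1735
Δx = A⁻¹·δb where δb = 1/504·4.1231·d; ‖Δx‖ = 0.2192
realised ‖Δx‖/‖x‖ = 0.0020
realised/bound (from unrounded values) ≈ 0.0064

0.0020
0.3190


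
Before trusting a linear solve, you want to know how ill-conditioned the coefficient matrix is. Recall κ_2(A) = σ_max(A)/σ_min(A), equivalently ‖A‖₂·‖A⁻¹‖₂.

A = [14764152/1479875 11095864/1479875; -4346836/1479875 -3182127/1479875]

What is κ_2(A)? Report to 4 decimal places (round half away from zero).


295.9750

AᵀA = [379000267984/3504048025 284245130988/3504048025; 284245130988/3504048025 213190608241/3504048025]; tr = 23687635049/140161921, det = 45697600/140161921
λ_max, λ_min = (23687635049/140161921 ± √561078433961008874001/19645364098410241)/2 = 169, 270400/140161921
σ_max=√169=13, σ_min=√(270400/140161921)=(520/11839) → κ = 295.9750
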